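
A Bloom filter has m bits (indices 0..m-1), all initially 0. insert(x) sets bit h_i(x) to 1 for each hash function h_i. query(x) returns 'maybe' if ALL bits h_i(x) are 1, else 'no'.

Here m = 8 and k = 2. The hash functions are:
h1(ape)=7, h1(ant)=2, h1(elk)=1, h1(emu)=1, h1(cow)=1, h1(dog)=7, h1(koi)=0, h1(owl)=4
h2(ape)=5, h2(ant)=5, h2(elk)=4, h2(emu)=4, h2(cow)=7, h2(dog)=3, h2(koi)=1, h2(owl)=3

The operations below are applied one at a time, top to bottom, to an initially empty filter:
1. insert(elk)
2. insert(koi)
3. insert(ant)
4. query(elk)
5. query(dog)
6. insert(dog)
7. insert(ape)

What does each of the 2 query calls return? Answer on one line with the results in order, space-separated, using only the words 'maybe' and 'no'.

Start: bits=00000000
Op 1: insert elk -> sets bits 1 4 -> bits=01001000
Op 2: insert koi -> sets bits 0 1 -> bits=11001000
Op 3: insert ant -> sets bits 2 5 -> bits=11101100
Op 4: query elk -> checks bit1=1, bit4=1 (all 1) -> maybe
Op 5: query dog -> checks bit3=0, bit7=0 (has a 0) -> no
Op 6: insert dog -> sets bits 3 7 -> bits=11111101
Op 7: insert ape -> sets bits 5 7 -> bits=11111101
Query results in order: maybe no

Answer: maybe no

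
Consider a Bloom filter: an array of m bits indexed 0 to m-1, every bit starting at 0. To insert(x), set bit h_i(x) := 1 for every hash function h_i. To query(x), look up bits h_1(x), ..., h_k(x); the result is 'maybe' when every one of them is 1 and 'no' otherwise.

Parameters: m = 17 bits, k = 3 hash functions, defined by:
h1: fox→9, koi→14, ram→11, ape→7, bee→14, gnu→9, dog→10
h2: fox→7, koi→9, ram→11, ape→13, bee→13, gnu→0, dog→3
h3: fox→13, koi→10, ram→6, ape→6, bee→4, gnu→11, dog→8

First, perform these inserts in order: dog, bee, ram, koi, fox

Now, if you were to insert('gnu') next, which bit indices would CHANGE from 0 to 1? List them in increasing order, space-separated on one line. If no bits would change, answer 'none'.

Answer: 0

Derivation:
Start: bits=00000000000000000
After insert 'dog': sets bits 3 8 10 -> bits=00010000101000000
After insert 'bee': sets bits 4 13 14 -> bits=00011000101001100
After insert 'ram': sets bits 6 11 -> bits=00011010101101100
After insert 'koi': sets bits 9 10 14 -> bits=00011010111101100
After insert 'fox': sets bits 7 9 13 -> bits=00011011111101100
insert 'gnu' would touch bits 0 9 11; currently bit0=0, bit9=1, bit11=1
Bits that are 0 among those (would change 0->1): 0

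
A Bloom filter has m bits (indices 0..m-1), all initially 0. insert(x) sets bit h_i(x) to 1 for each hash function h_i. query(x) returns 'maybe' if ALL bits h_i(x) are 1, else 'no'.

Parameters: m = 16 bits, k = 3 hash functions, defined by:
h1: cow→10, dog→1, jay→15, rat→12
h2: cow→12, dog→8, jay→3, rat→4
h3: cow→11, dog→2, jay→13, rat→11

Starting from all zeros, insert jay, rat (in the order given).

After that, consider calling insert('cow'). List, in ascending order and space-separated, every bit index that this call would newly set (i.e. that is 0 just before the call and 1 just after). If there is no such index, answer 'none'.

Start: bits=0000000000000000
After insert 'jay': sets bits 3 13 15 -> bits=0001000000000101
After insert 'rat': sets bits 4 11 12 -> bits=0001100000011101
insert 'cow' would touch bits 10 11 12; currently bit10=0, bit11=1, bit12=1
Bits that are 0 among those (would change 0->1): 10

Answer: 10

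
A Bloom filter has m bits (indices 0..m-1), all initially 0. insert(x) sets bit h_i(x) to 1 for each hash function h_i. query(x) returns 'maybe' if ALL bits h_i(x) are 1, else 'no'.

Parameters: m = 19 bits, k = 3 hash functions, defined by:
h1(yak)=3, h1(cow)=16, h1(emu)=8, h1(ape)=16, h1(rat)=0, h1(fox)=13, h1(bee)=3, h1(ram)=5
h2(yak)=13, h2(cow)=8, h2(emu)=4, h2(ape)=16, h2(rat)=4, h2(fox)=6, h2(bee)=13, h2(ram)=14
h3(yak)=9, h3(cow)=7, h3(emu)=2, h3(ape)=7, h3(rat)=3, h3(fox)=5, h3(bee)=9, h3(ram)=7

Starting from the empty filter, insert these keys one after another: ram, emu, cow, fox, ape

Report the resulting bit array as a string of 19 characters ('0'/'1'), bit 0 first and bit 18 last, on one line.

Start: bits=0000000000000000000
After insert 'ram': sets bits 5 7 14 -> bits=0000010100000010000
After insert 'emu': sets bits 2 4 8 -> bits=0010110110000010000
After insert 'cow': sets bits 7 8 16 -> bits=0010110110000010100
After insert 'fox': sets bits 5 6 13 -> bits=0010111110000110100
After insert 'ape': sets bits 7 16 -> bits=0010111110000110100

Answer: 0010111110000110100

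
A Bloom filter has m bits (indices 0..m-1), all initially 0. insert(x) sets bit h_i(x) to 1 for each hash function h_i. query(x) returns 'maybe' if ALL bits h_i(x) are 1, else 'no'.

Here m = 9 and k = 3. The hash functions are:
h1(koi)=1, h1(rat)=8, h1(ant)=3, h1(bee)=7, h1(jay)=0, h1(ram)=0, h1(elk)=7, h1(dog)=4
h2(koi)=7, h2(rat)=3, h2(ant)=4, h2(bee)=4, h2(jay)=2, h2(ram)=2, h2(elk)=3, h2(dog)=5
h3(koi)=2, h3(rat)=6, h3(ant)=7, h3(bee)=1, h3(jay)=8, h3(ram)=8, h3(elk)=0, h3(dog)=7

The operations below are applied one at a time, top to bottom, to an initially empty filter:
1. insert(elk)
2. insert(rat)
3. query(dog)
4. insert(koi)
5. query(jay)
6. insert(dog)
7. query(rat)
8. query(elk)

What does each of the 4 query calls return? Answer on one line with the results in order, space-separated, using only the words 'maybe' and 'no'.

Start: bits=000000000
Op 1: insert elk -> sets bits 0 3 7 -> bits=100100010
Op 2: insert rat -> sets bits 3 6 8 -> bits=100100111
Op 3: query dog -> checks bit4=0, bit5=0, bit7=1 (has a 0) -> no
Op 4: insert koi -> sets bits 1 2 7 -> bits=111100111
Op 5: query jay -> checks bit0=1, bit2=1, bit8=1 (all 1) -> maybe
Op 6: insert dog -> sets bits 4 5 7 -> bits=111111111
Op 7: query rat -> checks bit3=1, bit6=1, bit8=1 (all 1) -> maybe
Op 8: query elk -> checks bit0=1, bit3=1, bit7=1 (all 1) -> maybe
Query results in order: no maybe maybe maybe

Answer: no maybe maybe maybe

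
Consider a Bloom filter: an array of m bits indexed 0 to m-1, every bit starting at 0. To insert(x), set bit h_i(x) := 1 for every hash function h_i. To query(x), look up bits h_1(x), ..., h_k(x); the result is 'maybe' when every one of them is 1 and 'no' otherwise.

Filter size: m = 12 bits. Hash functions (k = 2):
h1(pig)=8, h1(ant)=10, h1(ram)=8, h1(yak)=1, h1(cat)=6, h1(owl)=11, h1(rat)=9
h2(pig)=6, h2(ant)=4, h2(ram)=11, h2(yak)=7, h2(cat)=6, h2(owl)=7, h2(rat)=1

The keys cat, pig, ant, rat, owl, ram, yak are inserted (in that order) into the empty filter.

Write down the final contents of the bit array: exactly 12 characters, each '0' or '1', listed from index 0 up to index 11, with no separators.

Answer: 010010111111

Derivation:
Start: bits=000000000000
After insert 'cat': sets bits 6 -> bits=000000100000
After insert 'pig': sets bits 6 8 -> bits=000000101000
After insert 'ant': sets bits 4 10 -> bits=000010101010
After insert 'rat': sets bits 1 9 -> bits=010010101110
After insert 'owl': sets bits 7 11 -> bits=010010111111
After insert 'ram': sets bits 8 11 -> bits=010010111111
After insert 'yak': sets bits 1 7 -> bits=010010111111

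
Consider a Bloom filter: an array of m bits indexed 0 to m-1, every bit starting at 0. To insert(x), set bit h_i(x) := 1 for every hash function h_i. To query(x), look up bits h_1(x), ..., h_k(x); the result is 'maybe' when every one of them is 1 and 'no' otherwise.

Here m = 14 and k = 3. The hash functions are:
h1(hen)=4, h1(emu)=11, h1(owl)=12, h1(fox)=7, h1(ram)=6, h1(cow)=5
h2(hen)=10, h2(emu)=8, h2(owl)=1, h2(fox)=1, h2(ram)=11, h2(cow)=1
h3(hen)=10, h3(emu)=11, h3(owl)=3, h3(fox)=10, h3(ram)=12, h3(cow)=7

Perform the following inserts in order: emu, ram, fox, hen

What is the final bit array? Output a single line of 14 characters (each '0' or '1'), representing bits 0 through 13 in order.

Answer: 01001011101110

Derivation:
Start: bits=00000000000000
After insert 'emu': sets bits 8 11 -> bits=00000000100100
After insert 'ram': sets bits 6 11 12 -> bits=00000010100110
After insert 'fox': sets bits 1 7 10 -> bits=01000011101110
After insert 'hen': sets bits 4 10 -> bits=01001011101110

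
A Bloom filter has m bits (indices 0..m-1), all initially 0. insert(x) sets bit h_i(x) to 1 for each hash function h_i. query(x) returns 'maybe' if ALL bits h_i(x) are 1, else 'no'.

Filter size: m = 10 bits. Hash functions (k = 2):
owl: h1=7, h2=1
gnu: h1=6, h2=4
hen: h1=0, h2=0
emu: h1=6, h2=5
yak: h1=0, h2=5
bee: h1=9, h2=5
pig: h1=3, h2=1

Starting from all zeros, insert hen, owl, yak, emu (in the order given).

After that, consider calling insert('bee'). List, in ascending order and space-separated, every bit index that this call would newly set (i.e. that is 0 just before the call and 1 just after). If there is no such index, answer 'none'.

Answer: 9

Derivation:
Start: bits=0000000000
After insert 'hen': sets bits 0 -> bits=1000000000
After insert 'owl': sets bits 1 7 -> bits=1100000100
After insert 'yak': sets bits 0 5 -> bits=1100010100
After insert 'emu': sets bits 5 6 -> bits=1100011100
insert 'bee' would touch bits 5 9; currently bit5=1, bit9=0
Bits that are 0 among those (would change 0->1): 9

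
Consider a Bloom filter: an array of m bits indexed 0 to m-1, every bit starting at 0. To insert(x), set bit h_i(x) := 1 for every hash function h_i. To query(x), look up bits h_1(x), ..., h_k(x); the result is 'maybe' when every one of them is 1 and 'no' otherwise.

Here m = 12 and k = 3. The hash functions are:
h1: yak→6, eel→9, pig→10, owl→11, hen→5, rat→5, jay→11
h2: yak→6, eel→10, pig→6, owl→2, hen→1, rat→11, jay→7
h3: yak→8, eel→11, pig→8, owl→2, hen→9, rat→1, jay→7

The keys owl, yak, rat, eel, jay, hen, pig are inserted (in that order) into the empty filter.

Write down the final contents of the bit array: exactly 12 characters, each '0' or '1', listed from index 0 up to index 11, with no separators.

Start: bits=000000000000
After insert 'owl': sets bits 2 11 -> bits=001000000001
After insert 'yak': sets bits 6 8 -> bits=001000101001
After insert 'rat': sets bits 1 5 11 -> bits=011001101001
After insert 'eel': sets bits 9 10 11 -> bits=011001101111
After insert 'jay': sets bits 7 11 -> bits=011001111111
After insert 'hen': sets bits 1 5 9 -> bits=011001111111
After insert 'pig': sets bits 6 8 10 -> bits=011001111111

Answer: 011001111111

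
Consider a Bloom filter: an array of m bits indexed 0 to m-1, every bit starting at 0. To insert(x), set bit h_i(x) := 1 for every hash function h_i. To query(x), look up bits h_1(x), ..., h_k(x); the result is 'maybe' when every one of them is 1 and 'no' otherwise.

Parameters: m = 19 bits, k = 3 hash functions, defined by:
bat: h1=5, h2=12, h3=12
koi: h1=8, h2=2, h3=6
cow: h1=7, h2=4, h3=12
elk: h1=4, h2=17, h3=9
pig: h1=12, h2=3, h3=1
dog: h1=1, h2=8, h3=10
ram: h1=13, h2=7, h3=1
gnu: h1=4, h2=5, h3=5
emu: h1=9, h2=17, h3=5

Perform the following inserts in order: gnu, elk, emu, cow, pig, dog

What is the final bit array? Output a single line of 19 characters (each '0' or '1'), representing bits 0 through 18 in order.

Start: bits=0000000000000000000
After insert 'gnu': sets bits 4 5 -> bits=0000110000000000000
After insert 'elk': sets bits 4 9 17 -> bits=0000110001000000010
After insert 'emu': sets bits 5 9 17 -> bits=0000110001000000010
After insert 'cow': sets bits 4 7 12 -> bits=0000110101001000010
After insert 'pig': sets bits 1 3 12 -> bits=0101110101001000010
After insert 'dog': sets bits 1 8 10 -> bits=0101110111101000010

Answer: 0101110111101000010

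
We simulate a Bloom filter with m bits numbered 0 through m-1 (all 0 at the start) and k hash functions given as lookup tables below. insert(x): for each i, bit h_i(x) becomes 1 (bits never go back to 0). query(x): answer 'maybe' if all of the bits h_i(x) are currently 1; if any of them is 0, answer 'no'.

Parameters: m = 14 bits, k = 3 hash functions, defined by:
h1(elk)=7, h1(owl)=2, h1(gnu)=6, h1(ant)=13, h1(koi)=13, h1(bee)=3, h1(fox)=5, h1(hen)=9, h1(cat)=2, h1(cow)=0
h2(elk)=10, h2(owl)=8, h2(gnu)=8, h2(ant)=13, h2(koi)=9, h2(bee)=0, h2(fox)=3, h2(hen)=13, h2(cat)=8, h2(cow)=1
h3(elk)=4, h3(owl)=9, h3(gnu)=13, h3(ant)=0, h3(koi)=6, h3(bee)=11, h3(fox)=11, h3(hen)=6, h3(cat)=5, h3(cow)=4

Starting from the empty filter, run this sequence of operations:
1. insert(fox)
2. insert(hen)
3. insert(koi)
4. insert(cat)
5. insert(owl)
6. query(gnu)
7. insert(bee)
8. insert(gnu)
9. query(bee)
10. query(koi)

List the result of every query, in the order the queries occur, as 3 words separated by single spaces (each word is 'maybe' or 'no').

Answer: maybe maybe maybe

Derivation:
Start: bits=00000000000000
Op 1: insert fox -> sets bits 3 5 11 -> bits=00010100000100
Op 2: insert hen -> sets bits 6 9 13 -> bits=00010110010101
Op 3: insert koi -> sets bits 6 9 13 -> bits=00010110010101
Op 4: insert cat -> sets bits 2 5 8 -> bits=00110110110101
Op 5: insert owl -> sets bits 2 8 9 -> bits=00110110110101
Op 6: query gnu -> checks bit6=1, bit8=1, bit13=1 (all 1) -> maybe
Op 7: insert bee -> sets bits 0 3 11 -> bits=10110110110101
Op 8: insert gnu -> sets bits 6 8 13 -> bits=10110110110101
Op 9: query bee -> checks bit0=1, bit3=1, bit11=1 (all 1) -> maybe
Op 10: query koi -> checks bit6=1, bit9=1, bit13=1 (all 1) -> maybe
Query results in order: maybe maybe maybe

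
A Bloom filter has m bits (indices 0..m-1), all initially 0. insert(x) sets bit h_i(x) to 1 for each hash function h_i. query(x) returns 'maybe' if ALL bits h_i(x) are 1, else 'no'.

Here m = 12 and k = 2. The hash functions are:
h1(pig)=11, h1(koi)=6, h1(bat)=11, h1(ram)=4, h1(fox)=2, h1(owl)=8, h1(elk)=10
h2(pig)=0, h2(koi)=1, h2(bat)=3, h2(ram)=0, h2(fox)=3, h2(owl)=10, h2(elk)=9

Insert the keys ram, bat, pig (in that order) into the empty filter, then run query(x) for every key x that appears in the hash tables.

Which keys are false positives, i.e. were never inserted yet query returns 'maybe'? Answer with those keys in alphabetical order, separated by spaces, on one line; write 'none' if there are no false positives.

Answer: none

Derivation:
Start: bits=000000000000
After insert 'ram': sets bits 0 4 -> bits=100010000000
After insert 'bat': sets bits 3 11 -> bits=100110000001
After insert 'pig': sets bits 0 11 -> bits=100110000001
Not inserted: elk fox koi owl — query each against bits=100110000001:
query elk: checks bit9=0, bit10=0 (has a 0) -> no => not a false positive
query fox: checks bit2=0, bit3=1 (has a 0) -> no => not a false positive
query koi: checks bit1=0, bit6=0 (has a 0) -> no => not a false positive
query owl: checks bit8=0, bit10=0 (has a 0) -> no => not a false positive
False positives (alphabetical): none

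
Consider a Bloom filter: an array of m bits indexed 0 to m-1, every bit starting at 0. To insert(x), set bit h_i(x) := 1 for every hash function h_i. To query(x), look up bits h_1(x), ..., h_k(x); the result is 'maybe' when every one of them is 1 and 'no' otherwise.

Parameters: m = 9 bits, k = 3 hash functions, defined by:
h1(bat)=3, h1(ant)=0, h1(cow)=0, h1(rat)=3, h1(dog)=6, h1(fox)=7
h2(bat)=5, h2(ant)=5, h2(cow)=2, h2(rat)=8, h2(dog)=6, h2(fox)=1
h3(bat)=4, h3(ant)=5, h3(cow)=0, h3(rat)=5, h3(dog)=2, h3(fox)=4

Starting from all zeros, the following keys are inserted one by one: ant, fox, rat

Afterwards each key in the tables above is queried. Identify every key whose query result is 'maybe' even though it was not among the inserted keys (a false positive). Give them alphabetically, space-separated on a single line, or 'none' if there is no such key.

Start: bits=000000000
After insert 'ant': sets bits 0 5 -> bits=100001000
After insert 'fox': sets bits 1 4 7 -> bits=110011010
After insert 'rat': sets bits 3 5 8 -> bits=110111011
Not inserted: bat cow dog — query each against bits=110111011:
query bat: checks bit3=1, bit4=1, bit5=1 (all 1) -> maybe => FALSE POSITIVE
query cow: checks bit0=1, bit2=0 (has a 0) -> no => not a false positive
query dog: checks bit2=0, bit6=0 (has a 0) -> no => not a false positive
False positives (alphabetical): bat

Answer: bat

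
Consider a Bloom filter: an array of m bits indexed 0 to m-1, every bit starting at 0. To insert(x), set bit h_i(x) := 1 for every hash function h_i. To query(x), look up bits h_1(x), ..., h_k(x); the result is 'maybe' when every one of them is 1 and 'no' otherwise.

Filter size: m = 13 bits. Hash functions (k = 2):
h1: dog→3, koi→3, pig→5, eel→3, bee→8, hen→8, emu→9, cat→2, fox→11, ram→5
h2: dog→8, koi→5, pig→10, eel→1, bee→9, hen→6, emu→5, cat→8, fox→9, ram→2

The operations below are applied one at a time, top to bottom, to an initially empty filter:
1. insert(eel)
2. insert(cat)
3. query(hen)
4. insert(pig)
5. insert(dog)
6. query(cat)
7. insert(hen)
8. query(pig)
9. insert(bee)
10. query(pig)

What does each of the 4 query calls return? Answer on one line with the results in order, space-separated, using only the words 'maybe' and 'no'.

Start: bits=0000000000000
Op 1: insert eel -> sets bits 1 3 -> bits=0101000000000
Op 2: insert cat -> sets bits 2 8 -> bits=0111000010000
Op 3: query hen -> checks bit6=0, bit8=1 (has a 0) -> no
Op 4: insert pig -> sets bits 5 10 -> bits=0111010010100
Op 5: insert dog -> sets bits 3 8 -> bits=0111010010100
Op 6: query cat -> checks bit2=1, bit8=1 (all 1) -> maybe
Op 7: insert hen -> sets bits 6 8 -> bits=0111011010100
Op 8: query pig -> checks bit5=1, bit10=1 (all 1) -> maybe
Op 9: insert bee -> sets bits 8 9 -> bits=0111011011100
Op 10: query pig -> checks bit5=1, bit10=1 (all 1) -> maybe
Query results in order: no maybe maybe maybe

Answer: no maybe maybe maybe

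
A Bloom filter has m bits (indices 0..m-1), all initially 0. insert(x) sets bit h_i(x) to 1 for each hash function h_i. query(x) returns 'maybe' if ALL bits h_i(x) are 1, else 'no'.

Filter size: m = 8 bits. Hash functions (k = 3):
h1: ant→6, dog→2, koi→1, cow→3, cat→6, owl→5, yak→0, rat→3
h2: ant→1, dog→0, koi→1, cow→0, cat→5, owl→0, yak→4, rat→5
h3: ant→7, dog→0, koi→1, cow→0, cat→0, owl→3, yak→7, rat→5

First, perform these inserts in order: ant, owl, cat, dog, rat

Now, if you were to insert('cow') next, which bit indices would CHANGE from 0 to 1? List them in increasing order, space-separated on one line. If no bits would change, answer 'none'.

Answer: none

Derivation:
Start: bits=00000000
After insert 'ant': sets bits 1 6 7 -> bits=01000011
After insert 'owl': sets bits 0 3 5 -> bits=11010111
After insert 'cat': sets bits 0 5 6 -> bits=11010111
After insert 'dog': sets bits 0 2 -> bits=11110111
After insert 'rat': sets bits 3 5 -> bits=11110111
insert 'cow' would touch bits 0 3; currently bit0=1, bit3=1
Bits that are 0 among those (would change 0->1): none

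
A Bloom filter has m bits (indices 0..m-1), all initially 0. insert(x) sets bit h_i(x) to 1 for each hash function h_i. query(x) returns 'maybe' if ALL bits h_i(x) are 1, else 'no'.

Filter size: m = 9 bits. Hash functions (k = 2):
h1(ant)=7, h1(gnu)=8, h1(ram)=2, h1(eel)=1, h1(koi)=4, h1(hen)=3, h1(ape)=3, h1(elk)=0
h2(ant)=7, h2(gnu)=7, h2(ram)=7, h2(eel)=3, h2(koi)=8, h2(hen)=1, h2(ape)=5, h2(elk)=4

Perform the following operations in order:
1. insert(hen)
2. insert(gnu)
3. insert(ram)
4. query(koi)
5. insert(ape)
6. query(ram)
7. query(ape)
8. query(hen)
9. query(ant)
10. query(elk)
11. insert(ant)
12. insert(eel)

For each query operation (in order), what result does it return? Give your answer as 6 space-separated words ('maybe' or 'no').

Answer: no maybe maybe maybe maybe no

Derivation:
Start: bits=000000000
Op 1: insert hen -> sets bits 1 3 -> bits=010100000
Op 2: insert gnu -> sets bits 7 8 -> bits=010100011
Op 3: insert ram -> sets bits 2 7 -> bits=011100011
Op 4: query koi -> checks bit4=0, bit8=1 (has a 0) -> no
Op 5: insert ape -> sets bits 3 5 -> bits=011101011
Op 6: query ram -> checks bit2=1, bit7=1 (all 1) -> maybe
Op 7: query ape -> checks bit3=1, bit5=1 (all 1) -> maybe
Op 8: query hen -> checks bit1=1, bit3=1 (all 1) -> maybe
Op 9: query ant -> checks bit7=1 (all 1) -> maybe
Op 10: query elk -> checks bit0=0, bit4=0 (has a 0) -> no
Op 11: insert ant -> sets bits 7 -> bits=011101011
Op 12: insert eel -> sets bits 1 3 -> bits=011101011
Query results in order: no maybe maybe maybe maybe no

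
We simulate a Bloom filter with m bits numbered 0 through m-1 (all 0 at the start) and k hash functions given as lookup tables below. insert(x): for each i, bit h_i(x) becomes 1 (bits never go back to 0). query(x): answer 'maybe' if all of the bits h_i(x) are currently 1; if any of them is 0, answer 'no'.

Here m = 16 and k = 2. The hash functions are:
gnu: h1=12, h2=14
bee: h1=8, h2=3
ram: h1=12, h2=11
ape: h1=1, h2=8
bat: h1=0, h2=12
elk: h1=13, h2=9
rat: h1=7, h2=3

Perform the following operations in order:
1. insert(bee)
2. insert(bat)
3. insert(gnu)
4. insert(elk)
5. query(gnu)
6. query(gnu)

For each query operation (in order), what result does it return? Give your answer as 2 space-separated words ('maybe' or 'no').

Start: bits=0000000000000000
Op 1: insert bee -> sets bits 3 8 -> bits=0001000010000000
Op 2: insert bat -> sets bits 0 12 -> bits=1001000010001000
Op 3: insert gnu -> sets bits 12 14 -> bits=1001000010001010
Op 4: insert elk -> sets bits 9 13 -> bits=1001000011001110
Op 5: query gnu -> checks bit12=1, bit14=1 (all 1) -> maybe
Op 6: query gnu -> checks bit12=1, bit14=1 (all 1) -> maybe
Query results in order: maybe maybe

Answer: maybe maybe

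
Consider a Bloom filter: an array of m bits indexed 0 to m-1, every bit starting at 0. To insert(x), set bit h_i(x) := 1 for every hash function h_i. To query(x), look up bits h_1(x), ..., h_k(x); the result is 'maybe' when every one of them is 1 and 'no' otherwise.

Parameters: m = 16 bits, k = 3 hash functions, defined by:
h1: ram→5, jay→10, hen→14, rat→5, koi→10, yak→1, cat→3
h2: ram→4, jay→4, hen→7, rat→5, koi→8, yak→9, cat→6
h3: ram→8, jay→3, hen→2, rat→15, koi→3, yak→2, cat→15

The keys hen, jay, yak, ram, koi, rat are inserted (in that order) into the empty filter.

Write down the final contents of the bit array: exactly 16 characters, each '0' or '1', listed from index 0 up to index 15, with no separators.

Start: bits=0000000000000000
After insert 'hen': sets bits 2 7 14 -> bits=0010000100000010
After insert 'jay': sets bits 3 4 10 -> bits=0011100100100010
After insert 'yak': sets bits 1 2 9 -> bits=0111100101100010
After insert 'ram': sets bits 4 5 8 -> bits=0111110111100010
After insert 'koi': sets bits 3 8 10 -> bits=0111110111100010
After insert 'rat': sets bits 5 15 -> bits=0111110111100011

Answer: 0111110111100011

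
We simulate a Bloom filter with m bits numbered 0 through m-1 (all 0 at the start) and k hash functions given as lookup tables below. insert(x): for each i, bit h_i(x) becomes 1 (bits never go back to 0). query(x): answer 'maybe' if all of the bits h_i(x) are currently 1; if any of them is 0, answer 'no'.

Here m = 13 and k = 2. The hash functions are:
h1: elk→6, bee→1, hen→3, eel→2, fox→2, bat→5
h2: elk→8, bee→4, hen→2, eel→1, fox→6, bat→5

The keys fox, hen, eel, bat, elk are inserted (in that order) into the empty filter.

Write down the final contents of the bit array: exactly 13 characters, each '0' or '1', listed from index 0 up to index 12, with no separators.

Start: bits=0000000000000
After insert 'fox': sets bits 2 6 -> bits=0010001000000
After insert 'hen': sets bits 2 3 -> bits=0011001000000
After insert 'eel': sets bits 1 2 -> bits=0111001000000
After insert 'bat': sets bits 5 -> bits=0111011000000
After insert 'elk': sets bits 6 8 -> bits=0111011010000

Answer: 0111011010000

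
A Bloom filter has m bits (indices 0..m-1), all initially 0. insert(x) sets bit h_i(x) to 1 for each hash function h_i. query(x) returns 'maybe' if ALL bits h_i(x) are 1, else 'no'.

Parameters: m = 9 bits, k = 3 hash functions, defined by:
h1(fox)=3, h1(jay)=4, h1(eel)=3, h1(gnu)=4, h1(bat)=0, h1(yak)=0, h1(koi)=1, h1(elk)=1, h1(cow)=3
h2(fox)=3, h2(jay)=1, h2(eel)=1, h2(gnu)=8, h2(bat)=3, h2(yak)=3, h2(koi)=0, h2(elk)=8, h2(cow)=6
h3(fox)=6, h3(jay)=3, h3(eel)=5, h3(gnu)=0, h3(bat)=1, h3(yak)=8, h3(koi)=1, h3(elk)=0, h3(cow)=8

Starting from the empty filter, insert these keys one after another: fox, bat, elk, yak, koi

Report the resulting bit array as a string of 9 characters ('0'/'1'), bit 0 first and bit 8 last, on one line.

Answer: 110100101

Derivation:
Start: bits=000000000
After insert 'fox': sets bits 3 6 -> bits=000100100
After insert 'bat': sets bits 0 1 3 -> bits=110100100
After insert 'elk': sets bits 0 1 8 -> bits=110100101
After insert 'yak': sets bits 0 3 8 -> bits=110100101
After insert 'koi': sets bits 0 1 -> bits=110100101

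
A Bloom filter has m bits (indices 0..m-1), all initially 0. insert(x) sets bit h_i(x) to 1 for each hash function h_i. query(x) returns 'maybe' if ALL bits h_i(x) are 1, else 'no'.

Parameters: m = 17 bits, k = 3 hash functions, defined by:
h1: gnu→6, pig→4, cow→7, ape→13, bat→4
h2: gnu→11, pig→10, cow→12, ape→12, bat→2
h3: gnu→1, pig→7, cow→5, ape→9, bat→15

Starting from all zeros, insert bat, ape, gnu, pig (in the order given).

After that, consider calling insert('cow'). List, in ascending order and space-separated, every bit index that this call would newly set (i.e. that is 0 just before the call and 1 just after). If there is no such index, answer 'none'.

Answer: 5

Derivation:
Start: bits=00000000000000000
After insert 'bat': sets bits 2 4 15 -> bits=00101000000000010
After insert 'ape': sets bits 9 12 13 -> bits=00101000010011010
After insert 'gnu': sets bits 1 6 11 -> bits=01101010010111010
After insert 'pig': sets bits 4 7 10 -> bits=01101011011111010
insert 'cow' would touch bits 5 7 12; currently bit5=0, bit7=1, bit12=1
Bits that are 0 among those (would change 0->1): 5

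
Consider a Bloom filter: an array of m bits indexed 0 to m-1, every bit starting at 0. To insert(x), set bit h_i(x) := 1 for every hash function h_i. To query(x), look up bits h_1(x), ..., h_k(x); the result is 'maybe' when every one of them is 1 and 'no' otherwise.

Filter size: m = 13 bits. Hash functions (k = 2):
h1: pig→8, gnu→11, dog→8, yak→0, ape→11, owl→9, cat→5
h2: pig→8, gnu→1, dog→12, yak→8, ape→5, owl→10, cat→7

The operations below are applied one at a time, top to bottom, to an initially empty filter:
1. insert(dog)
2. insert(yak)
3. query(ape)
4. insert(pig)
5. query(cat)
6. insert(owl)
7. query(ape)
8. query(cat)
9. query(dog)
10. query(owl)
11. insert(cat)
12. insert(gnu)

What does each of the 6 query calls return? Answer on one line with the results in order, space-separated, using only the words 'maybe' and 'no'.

Start: bits=0000000000000
Op 1: insert dog -> sets bits 8 12 -> bits=0000000010001
Op 2: insert yak -> sets bits 0 8 -> bits=1000000010001
Op 3: query ape -> checks bit5=0, bit11=0 (has a 0) -> no
Op 4: insert pig -> sets bits 8 -> bits=1000000010001
Op 5: query cat -> checks bit5=0, bit7=0 (has a 0) -> no
Op 6: insert owl -> sets bits 9 10 -> bits=1000000011101
Op 7: query ape -> checks bit5=0, bit11=0 (has a 0) -> no
Op 8: query cat -> checks bit5=0, bit7=0 (has a 0) -> no
Op 9: query dog -> checks bit8=1, bit12=1 (all 1) -> maybe
Op 10: query owl -> checks bit9=1, bit10=1 (all 1) -> maybe
Op 11: insert cat -> sets bits 5 7 -> bits=1000010111101
Op 12: insert gnu -> sets bits 1 11 -> bits=1100010111111
Query results in order: no no no no maybe maybe

Answer: no no no no maybe maybe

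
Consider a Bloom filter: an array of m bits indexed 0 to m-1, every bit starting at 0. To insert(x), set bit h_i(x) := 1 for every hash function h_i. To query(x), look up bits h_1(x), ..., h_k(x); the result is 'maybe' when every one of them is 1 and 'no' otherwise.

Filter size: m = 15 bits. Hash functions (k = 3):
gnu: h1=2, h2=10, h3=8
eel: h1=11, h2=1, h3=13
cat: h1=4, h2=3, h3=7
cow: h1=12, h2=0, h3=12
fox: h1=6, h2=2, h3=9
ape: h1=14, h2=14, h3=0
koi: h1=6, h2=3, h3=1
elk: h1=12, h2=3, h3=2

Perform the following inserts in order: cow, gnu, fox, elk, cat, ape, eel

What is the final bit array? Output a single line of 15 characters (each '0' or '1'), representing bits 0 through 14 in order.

Answer: 111110111111111

Derivation:
Start: bits=000000000000000
After insert 'cow': sets bits 0 12 -> bits=100000000000100
After insert 'gnu': sets bits 2 8 10 -> bits=101000001010100
After insert 'fox': sets bits 2 6 9 -> bits=101000101110100
After insert 'elk': sets bits 2 3 12 -> bits=101100101110100
After insert 'cat': sets bits 3 4 7 -> bits=101110111110100
After insert 'ape': sets bits 0 14 -> bits=101110111110101
After insert 'eel': sets bits 1 11 13 -> bits=111110111111111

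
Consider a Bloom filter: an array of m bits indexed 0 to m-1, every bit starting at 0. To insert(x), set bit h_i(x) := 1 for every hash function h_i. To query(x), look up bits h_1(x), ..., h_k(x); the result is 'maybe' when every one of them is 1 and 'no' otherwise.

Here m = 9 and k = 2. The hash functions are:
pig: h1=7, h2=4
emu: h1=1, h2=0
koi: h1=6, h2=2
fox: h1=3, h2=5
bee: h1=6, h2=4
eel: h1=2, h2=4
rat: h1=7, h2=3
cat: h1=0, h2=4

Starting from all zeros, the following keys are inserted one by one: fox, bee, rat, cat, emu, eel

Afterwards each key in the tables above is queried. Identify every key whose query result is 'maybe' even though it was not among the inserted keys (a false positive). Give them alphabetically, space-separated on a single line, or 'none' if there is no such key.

Start: bits=000000000
After insert 'fox': sets bits 3 5 -> bits=000101000
After insert 'bee': sets bits 4 6 -> bits=000111100
After insert 'rat': sets bits 3 7 -> bits=000111110
After insert 'cat': sets bits 0 4 -> bits=100111110
After insert 'emu': sets bits 0 1 -> bits=110111110
After insert 'eel': sets bits 2 4 -> bits=111111110
Not inserted: koi pig — query each against bits=111111110:
query koi: checks bit2=1, bit6=1 (all 1) -> maybe => FALSE POSITIVE
query pig: checks bit4=1, bit7=1 (all 1) -> maybe => FALSE POSITIVE
False positives (alphabetical): koi pig

Answer: koi pig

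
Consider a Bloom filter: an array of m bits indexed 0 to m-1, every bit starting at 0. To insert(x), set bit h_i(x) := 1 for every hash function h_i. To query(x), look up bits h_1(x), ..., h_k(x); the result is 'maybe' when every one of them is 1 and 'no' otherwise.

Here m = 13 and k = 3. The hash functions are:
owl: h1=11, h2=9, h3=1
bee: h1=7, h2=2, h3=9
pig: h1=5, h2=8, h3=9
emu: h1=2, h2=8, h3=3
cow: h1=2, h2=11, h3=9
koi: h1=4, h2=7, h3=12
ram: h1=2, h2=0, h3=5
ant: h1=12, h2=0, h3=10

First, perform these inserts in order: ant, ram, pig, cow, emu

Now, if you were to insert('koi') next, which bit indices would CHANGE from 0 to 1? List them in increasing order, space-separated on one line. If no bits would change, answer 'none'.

Start: bits=0000000000000
After insert 'ant': sets bits 0 10 12 -> bits=1000000000101
After insert 'ram': sets bits 0 2 5 -> bits=1010010000101
After insert 'pig': sets bits 5 8 9 -> bits=1010010011101
After insert 'cow': sets bits 2 9 11 -> bits=1010010011111
After insert 'emu': sets bits 2 3 8 -> bits=1011010011111
insert 'koi' would touch bits 4 7 12; currently bit4=0, bit7=0, bit12=1
Bits that are 0 among those (would change 0->1): 4 7

Answer: 4 7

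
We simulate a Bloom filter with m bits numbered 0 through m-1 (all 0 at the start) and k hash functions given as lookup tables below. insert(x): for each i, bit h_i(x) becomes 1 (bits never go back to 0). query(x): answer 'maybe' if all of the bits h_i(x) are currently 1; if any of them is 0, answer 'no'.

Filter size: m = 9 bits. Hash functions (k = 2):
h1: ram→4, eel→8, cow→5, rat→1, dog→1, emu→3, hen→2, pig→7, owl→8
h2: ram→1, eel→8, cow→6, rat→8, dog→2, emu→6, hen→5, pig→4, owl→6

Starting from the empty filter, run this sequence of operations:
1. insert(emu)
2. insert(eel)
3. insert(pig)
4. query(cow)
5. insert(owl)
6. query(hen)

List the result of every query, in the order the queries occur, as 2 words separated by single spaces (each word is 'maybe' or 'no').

Start: bits=000000000
Op 1: insert emu -> sets bits 3 6 -> bits=000100100
Op 2: insert eel -> sets bits 8 -> bits=000100101
Op 3: insert pig -> sets bits 4 7 -> bits=000110111
Op 4: query cow -> checks bit5=0, bit6=1 (has a 0) -> no
Op 5: insert owl -> sets bits 6 8 -> bits=000110111
Op 6: query hen -> checks bit2=0, bit5=0 (has a 0) -> no
Query results in order: no no

Answer: no no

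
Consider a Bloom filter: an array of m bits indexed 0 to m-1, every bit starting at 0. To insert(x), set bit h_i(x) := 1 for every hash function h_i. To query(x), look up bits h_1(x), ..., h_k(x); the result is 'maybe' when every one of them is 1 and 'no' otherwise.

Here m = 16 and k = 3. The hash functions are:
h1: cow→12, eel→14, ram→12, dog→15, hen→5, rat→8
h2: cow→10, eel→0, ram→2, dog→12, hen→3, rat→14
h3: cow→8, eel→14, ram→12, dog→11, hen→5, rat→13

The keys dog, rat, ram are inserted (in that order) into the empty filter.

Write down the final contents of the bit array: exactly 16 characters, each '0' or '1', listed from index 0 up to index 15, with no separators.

Start: bits=0000000000000000
After insert 'dog': sets bits 11 12 15 -> bits=0000000000011001
After insert 'rat': sets bits 8 13 14 -> bits=0000000010011111
After insert 'ram': sets bits 2 12 -> bits=0010000010011111

Answer: 0010000010011111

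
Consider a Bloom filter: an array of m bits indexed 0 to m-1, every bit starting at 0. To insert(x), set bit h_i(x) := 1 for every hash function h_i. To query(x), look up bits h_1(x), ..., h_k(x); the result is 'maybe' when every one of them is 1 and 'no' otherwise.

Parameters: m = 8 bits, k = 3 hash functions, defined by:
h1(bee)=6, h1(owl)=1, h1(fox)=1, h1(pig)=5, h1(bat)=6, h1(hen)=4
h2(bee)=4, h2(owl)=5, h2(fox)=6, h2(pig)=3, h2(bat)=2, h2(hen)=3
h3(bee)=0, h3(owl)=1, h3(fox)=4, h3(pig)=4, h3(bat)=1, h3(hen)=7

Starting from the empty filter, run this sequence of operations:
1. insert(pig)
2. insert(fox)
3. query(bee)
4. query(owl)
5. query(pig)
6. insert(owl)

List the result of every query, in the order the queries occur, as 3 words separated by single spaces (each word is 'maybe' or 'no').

Answer: no maybe maybe

Derivation:
Start: bits=00000000
Op 1: insert pig -> sets bits 3 4 5 -> bits=00011100
Op 2: insert fox -> sets bits 1 4 6 -> bits=01011110
Op 3: query bee -> checks bit0=0, bit4=1, bit6=1 (has a 0) -> no
Op 4: query owl -> checks bit1=1, bit5=1 (all 1) -> maybe
Op 5: query pig -> checks bit3=1, bit4=1, bit5=1 (all 1) -> maybe
Op 6: insert owl -> sets bits 1 5 -> bits=01011110
Query results in order: no maybe maybe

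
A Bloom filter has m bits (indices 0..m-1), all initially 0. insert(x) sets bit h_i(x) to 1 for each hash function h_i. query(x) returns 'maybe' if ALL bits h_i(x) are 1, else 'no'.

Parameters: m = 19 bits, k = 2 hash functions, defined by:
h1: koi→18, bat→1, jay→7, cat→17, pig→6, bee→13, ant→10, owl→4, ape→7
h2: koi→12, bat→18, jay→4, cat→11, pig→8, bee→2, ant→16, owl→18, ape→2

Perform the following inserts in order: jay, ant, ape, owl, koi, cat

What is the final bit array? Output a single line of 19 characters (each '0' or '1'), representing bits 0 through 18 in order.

Start: bits=0000000000000000000
After insert 'jay': sets bits 4 7 -> bits=0000100100000000000
After insert 'ant': sets bits 10 16 -> bits=0000100100100000100
After insert 'ape': sets bits 2 7 -> bits=0010100100100000100
After insert 'owl': sets bits 4 18 -> bits=0010100100100000101
After insert 'koi': sets bits 12 18 -> bits=0010100100101000101
After insert 'cat': sets bits 11 17 -> bits=0010100100111000111

Answer: 0010100100111000111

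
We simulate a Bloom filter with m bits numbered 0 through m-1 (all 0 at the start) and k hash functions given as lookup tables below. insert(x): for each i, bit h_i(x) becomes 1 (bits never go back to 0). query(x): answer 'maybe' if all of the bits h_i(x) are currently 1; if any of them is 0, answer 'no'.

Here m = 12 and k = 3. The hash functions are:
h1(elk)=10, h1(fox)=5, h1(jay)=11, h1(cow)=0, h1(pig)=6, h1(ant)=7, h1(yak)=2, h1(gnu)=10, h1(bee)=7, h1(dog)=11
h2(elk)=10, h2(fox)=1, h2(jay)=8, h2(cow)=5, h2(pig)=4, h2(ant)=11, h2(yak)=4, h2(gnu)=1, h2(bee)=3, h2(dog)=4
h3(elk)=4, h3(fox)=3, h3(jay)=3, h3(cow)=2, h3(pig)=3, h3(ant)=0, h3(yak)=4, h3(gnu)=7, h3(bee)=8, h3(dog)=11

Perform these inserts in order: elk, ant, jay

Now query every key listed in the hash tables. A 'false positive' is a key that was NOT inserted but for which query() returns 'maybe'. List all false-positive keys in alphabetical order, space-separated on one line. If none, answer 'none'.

Start: bits=000000000000
After insert 'elk': sets bits 4 10 -> bits=000010000010
After insert 'ant': sets bits 0 7 11 -> bits=100010010011
After insert 'jay': sets bits 3 8 11 -> bits=100110011011
Not inserted: bee cow dog fox gnu pig yak — query each against bits=100110011011:
query bee: checks bit3=1, bit7=1, bit8=1 (all 1) -> maybe => FALSE POSITIVE
query cow: checks bit0=1, bit2=0, bit5=0 (has a 0) -> no => not a false positive
query dog: checks bit4=1, bit11=1 (all 1) -> maybe => FALSE POSITIVE
query fox: checks bit1=0, bit3=1, bit5=0 (has a 0) -> no => not a false positive
query gnu: checks bit1=0, bit7=1, bit10=1 (has a 0) -> no => not a false positive
query pig: checks bit3=1, bit4=1, bit6=0 (has a 0) -> no => not a false positive
query yak: checks bit2=0, bit4=1 (has a 0) -> no => not a false positive
False positives (alphabetical): bee dog

Answer: bee dog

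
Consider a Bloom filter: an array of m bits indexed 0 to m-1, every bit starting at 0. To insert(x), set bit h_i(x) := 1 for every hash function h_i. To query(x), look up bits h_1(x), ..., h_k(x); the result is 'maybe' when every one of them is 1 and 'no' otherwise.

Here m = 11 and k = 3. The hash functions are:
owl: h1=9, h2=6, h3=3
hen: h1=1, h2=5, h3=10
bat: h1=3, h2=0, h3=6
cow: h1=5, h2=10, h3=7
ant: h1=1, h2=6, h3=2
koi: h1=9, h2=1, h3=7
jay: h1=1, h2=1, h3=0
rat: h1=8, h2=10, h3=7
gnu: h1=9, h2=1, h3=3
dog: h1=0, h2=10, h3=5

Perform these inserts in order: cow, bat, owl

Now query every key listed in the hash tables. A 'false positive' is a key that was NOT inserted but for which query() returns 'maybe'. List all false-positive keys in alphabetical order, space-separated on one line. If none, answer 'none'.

Start: bits=00000000000
After insert 'cow': sets bits 5 7 10 -> bits=00000101001
After insert 'bat': sets bits 0 3 6 -> bits=10010111001
After insert 'owl': sets bits 3 6 9 -> bits=10010111011
Not inserted: ant dog gnu hen jay koi rat — query each against bits=10010111011:
query ant: checks bit1=0, bit2=0, bit6=1 (has a 0) -> no => not a false positive
query dog: checks bit0=1, bit5=1, bit10=1 (all 1) -> maybe => FALSE POSITIVE
query gnu: checks bit1=0, bit3=1, bit9=1 (has a 0) -> no => not a false positive
query hen: checks bit1=0, bit5=1, bit10=1 (has a 0) -> no => not a false positive
query jay: checks bit0=1, bit1=0 (has a 0) -> no => not a false positive
query koi: checks bit1=0, bit7=1, bit9=1 (has a 0) -> no => not a false positive
query rat: checks bit7=1, bit8=0, bit10=1 (has a 0) -> no => not a false positive
False positives (alphabetical): dog

Answer: dog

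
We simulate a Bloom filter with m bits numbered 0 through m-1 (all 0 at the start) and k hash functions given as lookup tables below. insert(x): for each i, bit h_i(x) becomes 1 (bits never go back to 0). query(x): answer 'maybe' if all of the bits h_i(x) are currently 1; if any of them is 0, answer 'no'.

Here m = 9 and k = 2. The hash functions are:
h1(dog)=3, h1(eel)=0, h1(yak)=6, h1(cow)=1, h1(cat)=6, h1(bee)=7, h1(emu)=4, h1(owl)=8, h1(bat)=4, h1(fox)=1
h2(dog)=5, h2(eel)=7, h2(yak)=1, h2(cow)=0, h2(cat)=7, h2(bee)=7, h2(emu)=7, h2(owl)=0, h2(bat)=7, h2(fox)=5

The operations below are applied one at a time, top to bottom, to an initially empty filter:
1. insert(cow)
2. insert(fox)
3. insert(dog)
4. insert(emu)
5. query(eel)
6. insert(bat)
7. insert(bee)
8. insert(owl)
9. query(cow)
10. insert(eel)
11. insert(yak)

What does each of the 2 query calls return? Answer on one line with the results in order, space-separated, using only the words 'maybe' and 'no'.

Start: bits=000000000
Op 1: insert cow -> sets bits 0 1 -> bits=110000000
Op 2: insert fox -> sets bits 1 5 -> bits=110001000
Op 3: insert dog -> sets bits 3 5 -> bits=110101000
Op 4: insert emu -> sets bits 4 7 -> bits=110111010
Op 5: query eel -> checks bit0=1, bit7=1 (all 1) -> maybe
Op 6: insert bat -> sets bits 4 7 -> bits=110111010
Op 7: insert bee -> sets bits 7 -> bits=110111010
Op 8: insert owl -> sets bits 0 8 -> bits=110111011
Op 9: query cow -> checks bit0=1, bit1=1 (all 1) -> maybe
Op 10: insert eel -> sets bits 0 7 -> bits=110111011
Op 11: insert yak -> sets bits 1 6 -> bits=110111111
Query results in order: maybe maybe

Answer: maybe maybe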